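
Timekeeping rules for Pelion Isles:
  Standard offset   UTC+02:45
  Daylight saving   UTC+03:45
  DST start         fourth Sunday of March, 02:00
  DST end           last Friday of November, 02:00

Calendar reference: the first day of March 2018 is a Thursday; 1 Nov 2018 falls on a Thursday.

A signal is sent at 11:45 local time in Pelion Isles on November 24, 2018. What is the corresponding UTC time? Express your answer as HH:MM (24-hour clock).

1 March 2018 is a Thursday, so the first Sunday is March 4 and the fourth is March 25.
1 November 2018 is a Thursday, so Fridays fall on 2, 9, 16, 23, 30; the last is November 30.
November 24, 2018 lies within the daylight-saving period (25 March – 30 November), so Pelion Isles is on daylight time, UTC+03:45.
11:45 local − 3h45m = 08:00 UTC.

08:00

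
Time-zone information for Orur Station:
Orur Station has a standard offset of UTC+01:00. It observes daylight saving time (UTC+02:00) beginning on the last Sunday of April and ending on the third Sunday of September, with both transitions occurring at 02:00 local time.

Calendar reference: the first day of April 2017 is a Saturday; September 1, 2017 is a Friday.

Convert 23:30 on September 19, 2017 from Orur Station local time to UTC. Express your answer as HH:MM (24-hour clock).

22:30

1 April 2017 is a Saturday, so Sundays fall on 2, 9, 16, 23, 30; the last is April 30.
1 September 2017 is a Friday, so the first Sunday is September 3 and the third is September 17.
September 19, 2017 is outside the daylight-saving period (30 April – 17 September), so Orur Station is on standard time, UTC+01:00.
23:30 local − 1h = 22:30 UTC.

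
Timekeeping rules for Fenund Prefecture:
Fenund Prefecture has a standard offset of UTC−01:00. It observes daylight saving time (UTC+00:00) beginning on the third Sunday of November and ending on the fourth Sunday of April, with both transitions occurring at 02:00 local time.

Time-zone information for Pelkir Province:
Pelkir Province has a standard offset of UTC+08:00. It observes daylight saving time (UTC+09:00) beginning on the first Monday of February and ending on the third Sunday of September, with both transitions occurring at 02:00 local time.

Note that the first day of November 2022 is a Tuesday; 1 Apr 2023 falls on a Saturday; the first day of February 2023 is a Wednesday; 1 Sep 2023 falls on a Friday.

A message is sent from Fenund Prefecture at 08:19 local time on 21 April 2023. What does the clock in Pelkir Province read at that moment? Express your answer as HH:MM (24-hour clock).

1 November 2022 is a Tuesday, so the first Sunday is November 6 and the third is November 20.
1 April 2023 is a Saturday, so the first Sunday is April 2 and the fourth is April 23.
Daylight saving runs 20 November 2022 – 23 April 2023; 21 April 2023 is inside that window, so Fenund Prefecture is at UTC+00:00.
08:19 Fenund Prefecture − 0h = 08:19 UTC.
1 February 2023 is a Wednesday, so the first Monday is February 6.
1 September 2023 is a Friday, so the first Sunday is September 3 and the third is September 17.
At the standard offset (UTC+08:00), 08:19 UTC + 8h = 16:19 Pelkir Province standard time.
The standard-time date in Pelkir Province, 21 April 2023, lies within the daylight-saving period (6 February – 17 September), so Pelkir Province is on daylight time, UTC+09:00.
08:19 UTC + 9h = 17:19 Pelkir Province.

17:19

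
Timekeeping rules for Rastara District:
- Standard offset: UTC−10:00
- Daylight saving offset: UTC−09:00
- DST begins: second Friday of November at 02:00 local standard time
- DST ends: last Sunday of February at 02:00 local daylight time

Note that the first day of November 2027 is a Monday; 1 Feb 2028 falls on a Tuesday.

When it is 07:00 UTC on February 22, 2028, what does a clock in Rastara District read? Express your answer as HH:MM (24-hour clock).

22:00

1 November 2027 is a Monday, so the first Friday is November 5 and the second is November 12.
1 February 2028 is a Tuesday, so Sundays fall on 6, 13, 20, 27; the last is February 27.
At the standard offset (UTC−10:00), 07:00 UTC − 10h = 21:00 Rastara District standard time (rolling into the previous day, 21 February 2028).
The standard-time date in Rastara District, February 21, 2028, lies within the daylight-saving period (12 November 2027 – 27 February 2028), so Rastara District is on daylight time, UTC−09:00.
07:00 UTC − 9h = 22:00 local (rolling into the previous day, 21 February 2028).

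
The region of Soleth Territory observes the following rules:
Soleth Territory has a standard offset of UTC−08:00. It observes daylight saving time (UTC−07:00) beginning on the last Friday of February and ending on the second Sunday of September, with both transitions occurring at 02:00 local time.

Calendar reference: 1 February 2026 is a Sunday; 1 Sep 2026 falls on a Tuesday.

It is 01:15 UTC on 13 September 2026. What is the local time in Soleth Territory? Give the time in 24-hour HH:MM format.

1 February 2026 is a Sunday, so Fridays fall on 6, 13, 20, 27; the last is February 27.
1 September 2026 is a Tuesday, so the first Sunday is September 6 and the second is September 13.
At the standard offset (UTC−08:00), 01:15 UTC − 8h = 17:15 Soleth Territory standard time (rolling into the previous day, 12 September 2026).
The standard-time date in Soleth Territory, 12 September 2026, lies within the daylight-saving period (27 February – 13 September), so Soleth Territory is on daylight time, UTC−07:00.
01:15 UTC − 7h = 18:15 local (rolling into the previous day, 12 September 2026).

18:15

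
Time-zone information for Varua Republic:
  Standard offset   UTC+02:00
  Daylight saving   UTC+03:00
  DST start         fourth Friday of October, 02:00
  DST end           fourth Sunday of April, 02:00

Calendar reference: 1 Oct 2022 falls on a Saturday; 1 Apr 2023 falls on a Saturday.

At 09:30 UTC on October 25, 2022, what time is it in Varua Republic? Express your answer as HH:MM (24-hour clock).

1 October 2022 is a Saturday, so the first Friday is October 7 and the fourth is October 28.
1 April 2023 is a Saturday, so the first Sunday is April 2 and the fourth is April 23.
At the standard offset (UTC+02:00), 09:30 UTC + 2h = 11:30 Varua Republic standard time.
The standard-time date in Varua Republic, October 25, 2022, is outside the daylight-saving period (28 October 2022 – 23 April 2023), so Varua Republic is on standard time, UTC+02:00.
09:30 UTC + 2h = 11:30 local.

11:30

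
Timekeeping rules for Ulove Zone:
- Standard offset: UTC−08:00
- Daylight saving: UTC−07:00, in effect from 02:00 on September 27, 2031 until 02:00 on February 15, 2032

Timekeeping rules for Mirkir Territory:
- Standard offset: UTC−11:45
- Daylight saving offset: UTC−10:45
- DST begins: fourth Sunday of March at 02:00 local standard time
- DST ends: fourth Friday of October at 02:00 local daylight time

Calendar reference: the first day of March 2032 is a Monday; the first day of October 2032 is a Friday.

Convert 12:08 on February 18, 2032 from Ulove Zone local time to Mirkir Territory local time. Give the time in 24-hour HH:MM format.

08:23

Daylight saving runs 27 September 2031 – 15 February 2032; February 18, 2032 is outside that window, so Ulove Zone is on standard time at UTC−08:00.
12:08 Ulove Zone + 8h = 20:08 UTC.
1 March 2032 is a Monday, so the first Sunday is March 7 and the fourth is March 28.
1 October 2032 is a Friday, so the first Friday is October 1 and the fourth is October 22.
At the standard offset (UTC−11:45), 20:08 UTC − 11h45m = 08:23 Mirkir Territory standard time.
The standard-time date in Mirkir Territory, February 18, 2032, is outside the daylight-saving period (28 March – 22 October), so Mirkir Territory is on standard time, UTC−11:45.
20:08 UTC − 11h45m = 08:23 Mirkir Territory.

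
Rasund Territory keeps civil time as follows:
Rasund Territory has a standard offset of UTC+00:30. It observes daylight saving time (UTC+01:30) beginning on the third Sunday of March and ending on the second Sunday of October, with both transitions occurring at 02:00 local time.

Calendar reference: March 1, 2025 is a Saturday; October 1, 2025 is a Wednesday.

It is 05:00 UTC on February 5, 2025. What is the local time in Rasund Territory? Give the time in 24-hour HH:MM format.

05:30

1 March 2025 is a Saturday, so the first Sunday is March 2 and the third is March 16.
1 October 2025 is a Wednesday, so the first Sunday is October 5 and the second is October 12.
At the standard offset (UTC+00:30), 05:00 UTC + 0h30m = 05:30 Rasund Territory standard time.
The standard-time date in Rasund Territory, February 5, 2025, does not fall between 16 March and 12 October, so daylight saving is not in effect and Rasund Territory is at UTC+00:30.
05:00 UTC + 0h30m = 05:30 local.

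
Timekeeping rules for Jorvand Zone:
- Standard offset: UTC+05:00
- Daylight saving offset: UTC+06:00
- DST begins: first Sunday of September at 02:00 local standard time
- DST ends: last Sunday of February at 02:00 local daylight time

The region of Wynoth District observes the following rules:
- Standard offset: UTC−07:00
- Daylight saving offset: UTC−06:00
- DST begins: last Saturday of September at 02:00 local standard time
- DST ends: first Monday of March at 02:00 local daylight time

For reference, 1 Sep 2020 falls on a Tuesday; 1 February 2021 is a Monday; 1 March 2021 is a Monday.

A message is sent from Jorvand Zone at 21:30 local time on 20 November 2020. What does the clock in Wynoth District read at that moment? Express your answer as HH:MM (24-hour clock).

09:30

1 September 2020 is a Tuesday, so the first Sunday is September 6.
1 February 2021 is a Monday, so Sundays fall on 7, 14, 21, 28; the last is February 28.
Daylight saving runs 6 September 2020 – 28 February 2021; 20 November 2020 is inside that window, so Jorvand Zone is at UTC+06:00.
21:30 Jorvand Zone − 6h = 15:30 UTC.
1 September 2020 is a Tuesday, so Saturdays fall on 5, 12, 19, 26; the last is September 26.
1 March 2021 is a Monday, so the first Monday is March 1.
At the standard offset (UTC−07:00), 15:30 UTC − 7h = 08:30 Wynoth District standard time.
Daylight saving runs 26 September 2020 – 1 March 2021; the standard-time date in Wynoth District, 20 November 2020, is inside that window, so Wynoth District is at UTC−06:00.
15:30 UTC − 6h = 09:30 Wynoth District.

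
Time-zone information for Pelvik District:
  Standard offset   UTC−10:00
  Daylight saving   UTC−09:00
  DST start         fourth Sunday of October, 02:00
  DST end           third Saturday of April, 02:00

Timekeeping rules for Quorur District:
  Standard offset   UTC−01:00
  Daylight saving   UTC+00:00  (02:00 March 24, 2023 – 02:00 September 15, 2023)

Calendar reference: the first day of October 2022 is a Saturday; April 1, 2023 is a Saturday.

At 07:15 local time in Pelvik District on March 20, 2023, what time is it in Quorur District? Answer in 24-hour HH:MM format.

1 October 2022 is a Saturday, so the first Sunday is October 2 and the fourth is October 23.
1 April 2023 is a Saturday, so the first Saturday is April 1 and the third is April 15.
March 20, 2023 falls between 23 October 2022 and 15 April 2023, so daylight saving is in effect and Pelvik District is at UTC−09:00.
07:15 Pelvik District + 9h = 16:15 UTC.
At the standard offset (UTC−01:00), 16:15 UTC − 1h = 15:15 Quorur District standard time.
The standard-time date in Quorur District, March 20, 2023, is outside the daylight-saving period (24 March – 15 September), so Quorur District is on standard time, UTC−01:00.
16:15 UTC − 1h = 15:15 Quorur District.

15:15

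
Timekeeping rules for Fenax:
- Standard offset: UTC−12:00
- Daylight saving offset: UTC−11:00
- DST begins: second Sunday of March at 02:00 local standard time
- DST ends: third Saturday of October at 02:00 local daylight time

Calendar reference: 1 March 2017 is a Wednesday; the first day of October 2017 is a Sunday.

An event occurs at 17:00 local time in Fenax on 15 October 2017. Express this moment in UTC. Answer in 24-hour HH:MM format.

04:00

1 March 2017 is a Wednesday, so the first Sunday is March 5 and the second is March 12.
1 October 2017 is a Sunday, so the first Saturday is October 7 and the third is October 21.
15 October 2017 falls between 12 March and 21 October, so daylight saving is in effect and Fenax is at UTC−11:00.
17:00 local + 11h = 04:00 UTC (rolling into the next day, 16 October 2017).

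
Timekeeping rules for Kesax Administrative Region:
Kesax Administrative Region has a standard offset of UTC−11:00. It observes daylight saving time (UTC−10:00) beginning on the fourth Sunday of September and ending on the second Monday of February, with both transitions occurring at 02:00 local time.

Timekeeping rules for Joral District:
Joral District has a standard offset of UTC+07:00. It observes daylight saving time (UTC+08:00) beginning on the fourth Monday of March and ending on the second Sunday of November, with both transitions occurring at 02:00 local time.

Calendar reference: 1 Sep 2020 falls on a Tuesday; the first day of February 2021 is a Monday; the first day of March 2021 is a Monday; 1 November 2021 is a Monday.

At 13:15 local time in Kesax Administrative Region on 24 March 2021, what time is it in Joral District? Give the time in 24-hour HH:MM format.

08:15

1 September 2020 is a Tuesday, so the first Sunday is September 6 and the fourth is September 27.
1 February 2021 is a Monday, so the first Monday is February 1 and the second is February 8.
24 March 2021 does not fall between 27 September 2020 and 8 February 2021, so daylight saving is not in effect and Kesax Administrative Region is at UTC−11:00.
13:15 Kesax Administrative Region + 11h = 00:15 UTC (rolling into the next day, 25 March 2021).
1 March 2021 is a Monday, so the first Monday is March 1 and the fourth is March 22.
1 November 2021 is a Monday, so the first Sunday is November 7 and the second is November 14.
At the standard offset (UTC+07:00), 00:15 UTC + 7h = 07:15 Joral District standard time.
The standard-time date in Joral District, 25 March 2021, falls between 22 March and 14 November, so daylight saving is in effect and Joral District is at UTC+08:00.
00:15 UTC + 8h = 08:15 Joral District.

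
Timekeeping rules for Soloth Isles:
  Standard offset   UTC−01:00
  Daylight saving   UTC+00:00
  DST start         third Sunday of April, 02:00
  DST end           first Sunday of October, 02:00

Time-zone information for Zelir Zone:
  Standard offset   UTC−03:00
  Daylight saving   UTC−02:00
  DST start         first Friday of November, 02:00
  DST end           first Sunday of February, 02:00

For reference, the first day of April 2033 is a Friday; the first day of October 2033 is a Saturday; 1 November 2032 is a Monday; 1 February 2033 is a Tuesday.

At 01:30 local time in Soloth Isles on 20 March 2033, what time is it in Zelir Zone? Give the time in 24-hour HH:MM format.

1 April 2033 is a Friday, so the first Sunday is April 3 and the third is April 17.
1 October 2033 is a Saturday, so the first Sunday is October 2.
20 March 2033 does not fall between 17 April and 2 October, so daylight saving is not in effect and Soloth Isles is at UTC−01:00.
01:30 Soloth Isles + 1h = 02:30 UTC.
1 November 2032 is a Monday, so the first Friday is November 5.
1 February 2033 is a Tuesday, so the first Sunday is February 6.
At the standard offset (UTC−03:00), 02:30 UTC − 3h = 23:30 Zelir Zone standard time (rolling into the previous day, 19 March 2033).
Daylight saving runs 5 November 2032 – 6 February 2033; the standard-time date in Zelir Zone, 19 March 2033, is outside that window, so Zelir Zone is on standard time at UTC−03:00.
02:30 UTC − 3h = 23:30 Zelir Zone (rolling into the previous day, 19 March 2033).

23:30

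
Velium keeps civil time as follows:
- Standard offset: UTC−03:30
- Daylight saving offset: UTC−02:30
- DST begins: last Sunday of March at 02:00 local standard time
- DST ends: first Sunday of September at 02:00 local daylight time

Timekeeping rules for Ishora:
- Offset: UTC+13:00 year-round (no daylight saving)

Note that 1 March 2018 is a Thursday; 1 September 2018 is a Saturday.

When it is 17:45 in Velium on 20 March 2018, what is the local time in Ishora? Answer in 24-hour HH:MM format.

1 March 2018 is a Thursday, so Sundays fall on 4, 11, 18, 25; the last is March 25.
1 September 2018 is a Saturday, so the first Sunday is September 2.
20 March 2018 does not fall between 25 March and 2 September, so daylight saving is not in effect and Velium is at UTC−03:30.
17:45 Velium + 3h30m = 21:15 UTC.
Ishora has no daylight saving, so its offset is UTC+13:00 year-round.
21:15 UTC + 13h = 10:15 Ishora (rolling into the next day, 21 March 2018).

10:15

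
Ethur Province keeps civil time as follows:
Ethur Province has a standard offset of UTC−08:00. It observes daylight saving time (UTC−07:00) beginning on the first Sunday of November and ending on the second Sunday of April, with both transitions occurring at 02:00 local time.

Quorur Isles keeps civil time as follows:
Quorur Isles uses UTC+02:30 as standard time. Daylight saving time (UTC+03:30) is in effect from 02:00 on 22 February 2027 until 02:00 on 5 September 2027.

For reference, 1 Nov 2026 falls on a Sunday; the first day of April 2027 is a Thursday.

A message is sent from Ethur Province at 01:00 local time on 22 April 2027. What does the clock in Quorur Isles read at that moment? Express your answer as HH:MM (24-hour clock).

1 November 2026 is a Sunday, so the first Sunday is November 1.
1 April 2027 is a Thursday, so the first Sunday is April 4 and the second is April 11.
22 April 2027 is outside the daylight-saving period (1 November 2026 – 11 April 2027), so Ethur Province is on standard time, UTC−08:00.
01:00 Ethur Province + 8h = 09:00 UTC.
At the standard offset (UTC+02:30), 09:00 UTC + 2h30m = 11:30 Quorur Isles standard time.
The standard-time date in Quorur Isles, 22 April 2027, lies within the daylight-saving period (22 February – 5 September), so Quorur Isles is on daylight time, UTC+03:30.
09:00 UTC + 3h30m = 12:30 Quorur Isles.

12:30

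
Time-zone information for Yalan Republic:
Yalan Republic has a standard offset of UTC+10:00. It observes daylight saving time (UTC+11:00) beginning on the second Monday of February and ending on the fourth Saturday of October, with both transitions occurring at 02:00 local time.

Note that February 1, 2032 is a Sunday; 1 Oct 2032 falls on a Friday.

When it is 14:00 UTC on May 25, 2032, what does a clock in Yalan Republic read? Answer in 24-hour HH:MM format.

01:00

1 February 2032 is a Sunday, so the first Monday is February 2 and the second is February 9.
1 October 2032 is a Friday, so the first Saturday is October 2 and the fourth is October 23.
At the standard offset (UTC+10:00), 14:00 UTC + 10h = 00:00 Yalan Republic standard time (rolling into the next day, 26 May 2032).
The standard-time date in Yalan Republic, May 26, 2032, falls between 9 February and 23 October, so daylight saving is in effect and Yalan Republic is at UTC+11:00.
14:00 UTC + 11h = 01:00 local (rolling into the next day, 26 May 2032).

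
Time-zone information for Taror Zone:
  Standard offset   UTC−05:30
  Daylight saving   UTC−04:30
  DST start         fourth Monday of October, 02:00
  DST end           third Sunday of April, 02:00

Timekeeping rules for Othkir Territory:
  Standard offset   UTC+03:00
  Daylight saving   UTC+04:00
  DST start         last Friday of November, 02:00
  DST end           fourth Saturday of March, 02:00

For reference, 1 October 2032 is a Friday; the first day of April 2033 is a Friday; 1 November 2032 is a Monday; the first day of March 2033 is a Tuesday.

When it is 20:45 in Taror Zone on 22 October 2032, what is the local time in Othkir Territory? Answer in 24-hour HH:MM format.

05:15

1 October 2032 is a Friday, so the first Monday is October 4 and the fourth is October 25.
1 April 2033 is a Friday, so the first Sunday is April 3 and the third is April 17.
22 October 2032 does not fall between 25 October 2032 and 17 April 2033, so daylight saving is not in effect and Taror Zone is at UTC−05:30.
20:45 Taror Zone + 5h30m = 02:15 UTC (rolling into the next day, 23 October 2032).
1 November 2032 is a Monday, so Fridays fall on 5, 12, 19, 26; the last is November 26.
1 March 2033 is a Tuesday, so the first Saturday is March 5 and the fourth is March 26.
At the standard offset (UTC+03:00), 02:15 UTC + 3h = 05:15 Othkir Territory standard time.
The standard-time date in Othkir Territory, 23 October 2032, is outside the daylight-saving period (26 November 2032 – 26 March 2033), so Othkir Territory is on standard time, UTC+03:00.
02:15 UTC + 3h = 05:15 Othkir Territory.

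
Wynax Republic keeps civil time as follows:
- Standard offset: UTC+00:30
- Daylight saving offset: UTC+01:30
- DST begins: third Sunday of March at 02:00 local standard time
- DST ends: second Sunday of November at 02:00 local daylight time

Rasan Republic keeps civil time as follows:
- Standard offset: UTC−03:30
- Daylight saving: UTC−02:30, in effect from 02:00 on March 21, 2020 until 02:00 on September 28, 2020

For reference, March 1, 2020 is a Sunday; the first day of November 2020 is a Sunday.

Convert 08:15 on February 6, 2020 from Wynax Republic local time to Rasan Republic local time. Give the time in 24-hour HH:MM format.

04:15

1 March 2020 is a Sunday, so the first Sunday is March 1 and the third is March 15.
1 November 2020 is a Sunday, so the first Sunday is November 1 and the second is November 8.
Daylight saving runs 15 March – 8 November; February 6, 2020 is outside that window, so Wynax Republic is on standard time at UTC+00:30.
08:15 Wynax Republic − 0h30m = 07:45 UTC.
At the standard offset (UTC−03:30), 07:45 UTC − 3h30m = 04:15 Rasan Republic standard time.
Daylight saving runs 21 March – 28 September; the standard-time date in Rasan Republic, February 6, 2020, is outside that window, so Rasan Republic is on standard time at UTC−03:30.
07:45 UTC − 3h30m = 04:15 Rasan Republic.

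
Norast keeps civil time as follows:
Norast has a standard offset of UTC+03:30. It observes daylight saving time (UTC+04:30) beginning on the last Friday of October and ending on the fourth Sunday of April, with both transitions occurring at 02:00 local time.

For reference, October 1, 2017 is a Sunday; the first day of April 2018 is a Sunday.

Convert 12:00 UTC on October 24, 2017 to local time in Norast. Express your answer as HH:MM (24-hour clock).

15:30

1 October 2017 is a Sunday, so Fridays fall on 6, 13, 20, 27; the last is October 27.
1 April 2018 is a Sunday, so the first Sunday is April 1 and the fourth is April 22.
At the standard offset (UTC+03:30), 12:00 UTC + 3h30m = 15:30 Norast standard time.
The standard-time date in Norast, October 24, 2017, does not fall between 27 October 2017 and 22 April 2018, so daylight saving is not in effect and Norast is at UTC+03:30.
12:00 UTC + 3h30m = 15:30 local.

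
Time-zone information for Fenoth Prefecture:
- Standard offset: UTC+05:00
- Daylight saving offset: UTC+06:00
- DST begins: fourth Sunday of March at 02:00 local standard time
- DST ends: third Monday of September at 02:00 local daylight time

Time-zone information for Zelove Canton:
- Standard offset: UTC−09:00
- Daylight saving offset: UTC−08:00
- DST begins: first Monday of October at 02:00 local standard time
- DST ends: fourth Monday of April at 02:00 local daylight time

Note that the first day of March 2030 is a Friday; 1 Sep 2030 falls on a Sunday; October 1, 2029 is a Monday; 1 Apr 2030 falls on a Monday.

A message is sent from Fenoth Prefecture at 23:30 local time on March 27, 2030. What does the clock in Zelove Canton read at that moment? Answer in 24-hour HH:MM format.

09:30

1 March 2030 is a Friday, so the first Sunday is March 3 and the fourth is March 24.
1 September 2030 is a Sunday, so the first Monday is September 2 and the third is September 16.
March 27, 2030 falls between 24 March and 16 September, so daylight saving is in effect and Fenoth Prefecture is at UTC+06:00.
23:30 Fenoth Prefecture − 6h = 17:30 UTC.
1 October 2029 is a Monday, so the first Monday is October 1.
1 April 2030 is a Monday, so the first Monday is April 1 and the fourth is April 22.
At the standard offset (UTC−09:00), 17:30 UTC − 9h = 08:30 Zelove Canton standard time.
The standard-time date in Zelove Canton, March 27, 2030, lies within the daylight-saving period (1 October 2029 – 22 April 2030), so Zelove Canton is on daylight time, UTC−08:00.
17:30 UTC − 8h = 09:30 Zelove Canton.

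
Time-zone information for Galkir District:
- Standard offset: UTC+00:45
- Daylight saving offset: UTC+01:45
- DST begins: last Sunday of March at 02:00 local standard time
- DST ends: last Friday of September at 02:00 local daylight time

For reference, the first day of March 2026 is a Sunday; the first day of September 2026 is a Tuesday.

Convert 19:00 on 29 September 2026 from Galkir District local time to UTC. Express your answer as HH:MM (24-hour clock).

18:15

1 March 2026 is a Sunday, so Sundays fall on 1, 8, 15, 22, 29; the last is March 29.
1 September 2026 is a Tuesday, so Fridays fall on 4, 11, 18, 25; the last is September 25.
29 September 2026 is outside the daylight-saving period (29 March – 25 September), so Galkir District is on standard time, UTC+00:45.
19:00 local − 0h45m = 18:15 UTC.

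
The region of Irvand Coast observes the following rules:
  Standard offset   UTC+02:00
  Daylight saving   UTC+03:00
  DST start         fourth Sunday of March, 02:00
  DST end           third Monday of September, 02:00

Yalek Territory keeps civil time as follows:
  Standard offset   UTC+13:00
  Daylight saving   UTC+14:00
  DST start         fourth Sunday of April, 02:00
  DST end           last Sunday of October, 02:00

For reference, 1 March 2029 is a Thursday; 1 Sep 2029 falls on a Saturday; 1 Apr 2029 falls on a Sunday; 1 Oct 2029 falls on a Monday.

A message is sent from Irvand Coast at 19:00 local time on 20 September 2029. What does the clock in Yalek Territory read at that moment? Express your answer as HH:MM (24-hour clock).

1 March 2029 is a Thursday, so the first Sunday is March 4 and the fourth is March 25.
1 September 2029 is a Saturday, so the first Monday is September 3 and the third is September 17.
20 September 2029 does not fall between 25 March and 17 September, so daylight saving is not in effect and Irvand Coast is at UTC+02:00.
19:00 Irvand Coast − 2h = 17:00 UTC.
1 April 2029 is a Sunday, so the first Sunday is April 1 and the fourth is April 22.
1 October 2029 is a Monday, so Sundays fall on 7, 14, 21, 28; the last is October 28.
At the standard offset (UTC+13:00), 17:00 UTC + 13h = 06:00 Yalek Territory standard time (rolling into the next day, 21 September 2029).
The standard-time date in Yalek Territory, 21 September 2029, falls between 22 April and 28 October, so daylight saving is in effect and Yalek Territory is at UTC+14:00.
17:00 UTC + 14h = 07:00 Yalek Territory (rolling into the next day, 21 September 2029).

07:00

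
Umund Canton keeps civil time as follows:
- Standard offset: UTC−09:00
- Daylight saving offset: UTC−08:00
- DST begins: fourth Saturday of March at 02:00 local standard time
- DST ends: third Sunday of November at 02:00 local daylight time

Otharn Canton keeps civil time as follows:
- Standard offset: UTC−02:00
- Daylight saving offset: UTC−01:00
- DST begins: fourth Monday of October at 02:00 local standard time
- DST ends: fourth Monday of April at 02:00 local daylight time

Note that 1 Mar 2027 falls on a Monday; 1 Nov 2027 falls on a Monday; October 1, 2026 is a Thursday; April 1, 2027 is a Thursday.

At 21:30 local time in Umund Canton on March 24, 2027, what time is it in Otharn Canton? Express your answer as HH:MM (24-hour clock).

1 March 2027 is a Monday, so the first Saturday is March 6 and the fourth is March 27.
1 November 2027 is a Monday, so the first Sunday is November 7 and the third is November 21.
Daylight saving runs 27 March – 21 November; March 24, 2027 is outside that window, so Umund Canton is on standard time at UTC−09:00.
21:30 Umund Canton + 9h = 06:30 UTC (rolling into the next day, 25 March 2027).
1 October 2026 is a Thursday, so the first Monday is October 5 and the fourth is October 26.
1 April 2027 is a Thursday, so the first Monday is April 5 and the fourth is April 26.
At the standard offset (UTC−02:00), 06:30 UTC − 2h = 04:30 Otharn Canton standard time.
Daylight saving runs 26 October 2026 – 26 April 2027; the standard-time date in Otharn Canton, March 25, 2027, is inside that window, so Otharn Canton is at UTC−01:00.
06:30 UTC − 1h = 05:30 Otharn Canton.

05:30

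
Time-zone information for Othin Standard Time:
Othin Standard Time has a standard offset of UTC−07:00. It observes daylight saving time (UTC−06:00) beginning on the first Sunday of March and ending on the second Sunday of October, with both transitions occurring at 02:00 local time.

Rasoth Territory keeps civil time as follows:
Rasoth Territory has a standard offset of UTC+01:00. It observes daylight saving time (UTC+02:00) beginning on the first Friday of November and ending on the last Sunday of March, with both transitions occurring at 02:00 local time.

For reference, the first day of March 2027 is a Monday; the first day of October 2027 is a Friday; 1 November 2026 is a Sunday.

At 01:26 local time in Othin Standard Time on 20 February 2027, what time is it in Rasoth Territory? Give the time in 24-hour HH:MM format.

1 March 2027 is a Monday, so the first Sunday is March 7.
1 October 2027 is a Friday, so the first Sunday is October 3 and the second is October 10.
20 February 2027 is outside the daylight-saving period (7 March – 10 October), so Othin Standard Time is on standard time, UTC−07:00.
01:26 Othin Standard Time + 7h = 08:26 UTC.
1 November 2026 is a Sunday, so the first Friday is November 6.
1 March 2027 is a Monday, so Sundays fall on 7, 14, 21, 28; the last is March 28.
At the standard offset (UTC+01:00), 08:26 UTC + 1h = 09:26 Rasoth Territory standard time.
Daylight saving runs 6 November 2026 – 28 March 2027; the standard-time date in Rasoth Territory, 20 February 2027, is inside that window, so Rasoth Territory is at UTC+02:00.
08:26 UTC + 2h = 10:26 Rasoth Territory.

10:26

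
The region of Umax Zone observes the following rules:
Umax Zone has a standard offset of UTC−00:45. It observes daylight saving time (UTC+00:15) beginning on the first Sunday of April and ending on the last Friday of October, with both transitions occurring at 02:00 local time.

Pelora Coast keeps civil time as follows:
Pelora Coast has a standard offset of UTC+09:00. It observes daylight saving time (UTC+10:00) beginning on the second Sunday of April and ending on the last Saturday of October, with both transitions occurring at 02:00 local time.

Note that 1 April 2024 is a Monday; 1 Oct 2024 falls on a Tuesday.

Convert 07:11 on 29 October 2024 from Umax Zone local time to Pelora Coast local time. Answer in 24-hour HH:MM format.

1 April 2024 is a Monday, so the first Sunday is April 7.
1 October 2024 is a Tuesday, so Fridays fall on 4, 11, 18, 25; the last is October 25.
Daylight saving runs 7 April – 25 October; 29 October 2024 is outside that window, so Umax Zone is on standard time at UTC−00:45.
07:11 Umax Zone + 0h45m = 07:56 UTC.
1 April 2024 is a Monday, so the first Sunday is April 7 and the second is April 14.
1 October 2024 is a Tuesday, so Saturdays fall on 5, 12, 19, 26; the last is October 26.
At the standard offset (UTC+09:00), 07:56 UTC + 9h = 16:56 Pelora Coast standard time.
Daylight saving runs 14 April – 26 October; the standard-time date in Pelora Coast, 29 October 2024, is outside that window, so Pelora Coast is on standard time at UTC+09:00.
07:56 UTC + 9h = 16:56 Pelora Coast.

16:56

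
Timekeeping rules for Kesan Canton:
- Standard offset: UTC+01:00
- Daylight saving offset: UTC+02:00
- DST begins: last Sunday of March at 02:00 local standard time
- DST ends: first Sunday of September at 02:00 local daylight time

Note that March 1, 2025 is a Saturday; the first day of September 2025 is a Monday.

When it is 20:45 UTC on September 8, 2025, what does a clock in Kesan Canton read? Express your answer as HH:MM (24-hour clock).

1 March 2025 is a Saturday, so Sundays fall on 2, 9, 16, 23, 30; the last is March 30.
1 September 2025 is a Monday, so the first Sunday is September 7.
At the standard offset (UTC+01:00), 20:45 UTC + 1h = 21:45 Kesan Canton standard time.
The standard-time date in Kesan Canton, September 8, 2025, is outside the daylight-saving period (30 March – 7 September), so Kesan Canton is on standard time, UTC+01:00.
20:45 UTC + 1h = 21:45 local.

21:45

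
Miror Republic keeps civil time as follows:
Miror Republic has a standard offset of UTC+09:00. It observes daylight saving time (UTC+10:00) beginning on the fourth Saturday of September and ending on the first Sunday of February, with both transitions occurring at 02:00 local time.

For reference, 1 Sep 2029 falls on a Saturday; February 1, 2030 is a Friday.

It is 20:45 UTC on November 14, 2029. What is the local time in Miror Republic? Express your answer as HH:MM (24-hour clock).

06:45

1 September 2029 is a Saturday, so the first Saturday is September 1 and the fourth is September 22.
1 February 2030 is a Friday, so the first Sunday is February 3.
At the standard offset (UTC+09:00), 20:45 UTC + 9h = 05:45 Miror Republic standard time (rolling into the next day, 15 November 2029).
The standard-time date in Miror Republic, November 15, 2029, falls between 22 September 2029 and 3 February 2030, so daylight saving is in effect and Miror Republic is at UTC+10:00.
20:45 UTC + 10h = 06:45 local (rolling into the next day, 15 November 2029).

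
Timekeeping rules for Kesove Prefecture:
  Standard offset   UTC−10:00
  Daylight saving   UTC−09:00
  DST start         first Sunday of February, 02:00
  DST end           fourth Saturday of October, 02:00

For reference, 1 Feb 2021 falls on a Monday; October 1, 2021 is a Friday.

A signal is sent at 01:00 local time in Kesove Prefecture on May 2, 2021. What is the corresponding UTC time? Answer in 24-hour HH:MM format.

10:00

1 February 2021 is a Monday, so the first Sunday is February 7.
1 October 2021 is a Friday, so the first Saturday is October 2 and the fourth is October 23.
Daylight saving runs 7 February – 23 October; May 2, 2021 is inside that window, so Kesove Prefecture is at UTC−09:00.
01:00 local + 9h = 10:00 UTC.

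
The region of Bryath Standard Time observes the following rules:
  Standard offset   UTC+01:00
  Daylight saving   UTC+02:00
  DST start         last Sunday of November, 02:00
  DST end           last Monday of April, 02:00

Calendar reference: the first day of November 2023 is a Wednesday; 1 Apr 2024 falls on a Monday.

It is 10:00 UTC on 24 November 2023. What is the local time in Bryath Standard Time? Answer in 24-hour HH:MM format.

11:00

1 November 2023 is a Wednesday, so Sundays fall on 5, 12, 19, 26; the last is November 26.
1 April 2024 is a Monday, so Mondays fall on 1, 8, 15, 22, 29; the last is April 29.
At the standard offset (UTC+01:00), 10:00 UTC + 1h = 11:00 Bryath Standard Time standard time.
The standard-time date in Bryath Standard Time, 24 November 2023, is outside the daylight-saving period (26 November 2023 – 29 April 2024), so Bryath Standard Time is on standard time, UTC+01:00.
10:00 UTC + 1h = 11:00 local.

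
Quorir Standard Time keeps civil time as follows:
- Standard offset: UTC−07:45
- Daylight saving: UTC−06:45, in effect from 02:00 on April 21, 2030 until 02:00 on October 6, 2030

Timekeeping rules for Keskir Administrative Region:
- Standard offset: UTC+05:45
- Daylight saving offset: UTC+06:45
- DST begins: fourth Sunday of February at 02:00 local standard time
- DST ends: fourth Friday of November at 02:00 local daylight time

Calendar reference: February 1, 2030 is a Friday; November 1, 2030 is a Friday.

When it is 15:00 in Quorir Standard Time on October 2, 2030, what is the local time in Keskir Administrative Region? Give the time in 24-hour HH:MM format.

Daylight saving runs 21 April – 6 October; October 2, 2030 is inside that window, so Quorir Standard Time is at UTC−06:45.
15:00 Quorir Standard Time + 6h45m = 21:45 UTC.
1 February 2030 is a Friday, so the first Sunday is February 3 and the fourth is February 24.
1 November 2030 is a Friday, so the first Friday is November 1 and the fourth is November 22.
At the standard offset (UTC+05:45), 21:45 UTC + 5h45m = 03:30 Keskir Administrative Region standard time (rolling into the next day, 3 October 2030).
The standard-time date in Keskir Administrative Region, October 3, 2030, falls between 24 February and 22 November, so daylight saving is in effect and Keskir Administrative Region is at UTC+06:45.
21:45 UTC + 6h45m = 04:30 Keskir Administrative Region (rolling into the next day, 3 October 2030).

04:30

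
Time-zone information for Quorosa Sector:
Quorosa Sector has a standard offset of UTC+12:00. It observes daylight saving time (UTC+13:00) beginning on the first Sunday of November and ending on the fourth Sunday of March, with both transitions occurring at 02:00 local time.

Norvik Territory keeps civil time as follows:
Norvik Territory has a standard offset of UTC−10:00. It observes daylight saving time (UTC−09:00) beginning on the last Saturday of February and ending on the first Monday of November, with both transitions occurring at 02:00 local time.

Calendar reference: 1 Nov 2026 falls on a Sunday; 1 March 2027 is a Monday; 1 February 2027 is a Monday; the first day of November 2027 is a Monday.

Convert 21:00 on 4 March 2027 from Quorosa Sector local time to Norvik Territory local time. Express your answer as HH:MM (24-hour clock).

1 November 2026 is a Sunday, so the first Sunday is November 1.
1 March 2027 is a Monday, so the first Sunday is March 7 and the fourth is March 28.
4 March 2027 lies within the daylight-saving period (1 November 2026 – 28 March 2027), so Quorosa Sector is on daylight time, UTC+13:00.
21:00 Quorosa Sector − 13h = 08:00 UTC.
1 February 2027 is a Monday, so Saturdays fall on 6, 13, 20, 27; the last is February 27.
1 November 2027 is a Monday, so the first Monday is November 1.
At the standard offset (UTC−10:00), 08:00 UTC − 10h = 22:00 Norvik Territory standard time (rolling into the previous day, 3 March 2027).
The standard-time date in Norvik Territory, 3 March 2027, falls between 27 February and 1 November, so daylight saving is in effect and Norvik Territory is at UTC−09:00.
08:00 UTC − 9h = 23:00 Norvik Territory (rolling into the previous day, 3 March 2027).

23:00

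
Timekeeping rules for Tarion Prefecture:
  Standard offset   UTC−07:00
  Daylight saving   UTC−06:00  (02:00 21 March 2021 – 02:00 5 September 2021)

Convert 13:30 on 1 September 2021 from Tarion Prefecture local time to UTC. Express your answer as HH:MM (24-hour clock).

1 September 2021 lies within the daylight-saving period (21 March – 5 September), so Tarion Prefecture is on daylight time, UTC−06:00.
13:30 local + 6h = 19:30 UTC.

19:30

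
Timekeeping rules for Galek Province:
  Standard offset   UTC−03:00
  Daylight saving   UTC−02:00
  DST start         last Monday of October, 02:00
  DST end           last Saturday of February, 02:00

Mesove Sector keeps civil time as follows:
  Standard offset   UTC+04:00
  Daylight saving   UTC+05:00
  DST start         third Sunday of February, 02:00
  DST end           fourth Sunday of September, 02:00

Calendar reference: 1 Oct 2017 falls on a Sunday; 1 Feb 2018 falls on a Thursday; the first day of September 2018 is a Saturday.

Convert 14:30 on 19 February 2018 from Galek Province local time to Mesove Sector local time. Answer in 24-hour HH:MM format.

21:30

1 October 2017 is a Sunday, so Mondays fall on 2, 9, 16, 23, 30; the last is October 30.
1 February 2018 is a Thursday, so Saturdays fall on 3, 10, 17, 24; the last is February 24.
19 February 2018 lies within the daylight-saving period (30 October 2017 – 24 February 2018), so Galek Province is on daylight time, UTC−02:00.
14:30 Galek Province + 2h = 16:30 UTC.
1 February 2018 is a Thursday, so the first Sunday is February 4 and the third is February 18.
1 September 2018 is a Saturday, so the first Sunday is September 2 and the fourth is September 23.
At the standard offset (UTC+04:00), 16:30 UTC + 4h = 20:30 Mesove Sector standard time.
The standard-time date in Mesove Sector, 19 February 2018, lies within the daylight-saving period (18 February – 23 September), so Mesove Sector is on daylight time, UTC+05:00.
16:30 UTC + 5h = 21:30 Mesove Sector.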